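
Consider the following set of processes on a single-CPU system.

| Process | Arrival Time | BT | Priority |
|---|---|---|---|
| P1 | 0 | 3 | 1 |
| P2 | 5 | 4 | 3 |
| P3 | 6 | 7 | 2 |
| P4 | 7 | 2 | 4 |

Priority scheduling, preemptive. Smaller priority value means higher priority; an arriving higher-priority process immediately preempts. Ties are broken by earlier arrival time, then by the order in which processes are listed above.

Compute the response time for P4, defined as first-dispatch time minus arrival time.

9

Schedule: | P1 0-3 | idle 3-5 | P2 5-6 | P3 6-13 | P2 13-16 | P4 16-18 |
Completion: P1=3  P2=16  P3=13  P4=18
Turnaround (C−A): P1=3  P2=11  P3=7  P4=11
Response(P4) = first start − arrival = 16 − 7 = 9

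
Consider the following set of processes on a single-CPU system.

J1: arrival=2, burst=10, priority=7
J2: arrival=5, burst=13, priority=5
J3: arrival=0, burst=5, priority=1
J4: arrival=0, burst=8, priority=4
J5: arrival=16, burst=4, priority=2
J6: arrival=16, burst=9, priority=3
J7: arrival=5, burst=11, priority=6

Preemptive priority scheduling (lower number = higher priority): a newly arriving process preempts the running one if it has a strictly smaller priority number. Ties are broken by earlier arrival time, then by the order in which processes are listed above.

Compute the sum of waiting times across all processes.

112

Gantt: | J3 0-5 | J4 5-13 | J2 13-16 | J5 16-20 | J6 20-29 | J2 29-39 | J7 39-50 | J1 50-60 |
Completion: J1=60  J2=39  J3=5  J4=13  J5=20  J6=29  J7=50
Waiting = turnaround − burst: J1=48, J2=21, J3=0, J4=5, J5=0, J6=4, J7=34
Total waiting = 48 + 21 + 0 + 5 + 0 + 4 + 34 = 112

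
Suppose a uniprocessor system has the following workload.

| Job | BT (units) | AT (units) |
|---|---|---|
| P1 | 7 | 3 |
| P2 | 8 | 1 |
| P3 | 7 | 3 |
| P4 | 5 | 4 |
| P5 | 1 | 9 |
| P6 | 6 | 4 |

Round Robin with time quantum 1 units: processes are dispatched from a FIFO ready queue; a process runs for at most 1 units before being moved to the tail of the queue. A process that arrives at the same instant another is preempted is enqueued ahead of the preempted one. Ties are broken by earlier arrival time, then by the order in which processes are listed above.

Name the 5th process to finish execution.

P1

Schedule: | idle 0-1 | P2 1-3 | P1 3-4 | P3 4-5 | P2 5-6 | P4 6-7 | P6 7-8 | P1 8-9 | P3 9-10 | P2 10-11 | P4 11-12 | P6 12-13 | P5 13-14 | P1 14-15 | P3 15-16 | P2 16-17 | P4 17-18 | P6 18-19 | P1 19-20 | P3 20-21 | P2 21-22 | P4 22-23 | P6 23-24 | P1 24-25 | P3 25-26 | P2 26-27 | P4 27-28 | P6 28-29 | P1 29-30 | P3 30-31 | P2 31-32 | P6 32-33 | P1 33-34 | P3 34-35 |
Completion: P1=34  P2=32  P3=35  P4=28  P5=14  P6=33
Turnaround (C−A): P1=31  P2=31  P3=32  P4=24  P5=5  P6=29
Finish order: P5 → P4 → P2 → P6 → P1 → P3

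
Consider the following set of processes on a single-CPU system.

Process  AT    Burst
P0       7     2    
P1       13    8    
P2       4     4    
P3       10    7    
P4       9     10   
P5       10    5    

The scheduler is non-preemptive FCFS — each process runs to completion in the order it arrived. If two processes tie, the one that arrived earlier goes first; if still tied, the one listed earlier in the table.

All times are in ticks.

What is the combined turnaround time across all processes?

84

Gantt: | idle 0-4 | P2 4-8 | P0 8-10 | P4 10-20 | P3 20-27 | P5 27-32 | P1 32-40 |
Completion: P0=10  P1=40  P2=8  P3=27  P4=20  P5=32
Turnaround = completion − arrival: P0=3, P1=27, P2=4, P3=17, P4=11, P5=22
Total turnaround = 3 + 27 + 4 + 17 + 11 + 22 = 84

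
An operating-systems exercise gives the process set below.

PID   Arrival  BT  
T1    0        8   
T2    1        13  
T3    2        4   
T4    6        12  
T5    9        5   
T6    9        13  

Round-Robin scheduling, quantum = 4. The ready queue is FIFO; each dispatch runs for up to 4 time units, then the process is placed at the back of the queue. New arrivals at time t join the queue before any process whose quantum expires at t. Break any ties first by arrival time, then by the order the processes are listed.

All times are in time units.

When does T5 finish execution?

41

Timeline: | T1 0-4 | T2 4-8 | T3 8-12 | T1 12-16 | T4 16-20 | T2 20-24 | T5 24-28 | T6 28-32 | T4 32-36 | T2 36-40 | T5 40-41 | T6 41-45 | T4 45-49 | T2 49-50 | T6 50-55 |
Completion: T1=16  T2=50  T3=12  T4=49  T5=41  T6=55
Turnaround (C−A): T1=16  T2=49  T3=10  T4=43  T5=32  T6=46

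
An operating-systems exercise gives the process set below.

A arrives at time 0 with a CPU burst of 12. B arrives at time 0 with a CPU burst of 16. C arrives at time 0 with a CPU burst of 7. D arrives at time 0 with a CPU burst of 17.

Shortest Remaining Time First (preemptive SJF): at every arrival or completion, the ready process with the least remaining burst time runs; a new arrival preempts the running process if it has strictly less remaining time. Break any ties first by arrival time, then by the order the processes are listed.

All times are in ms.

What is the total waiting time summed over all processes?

Gantt: | C 0-7 | A 7-19 | B 19-35 | D 35-52 |
Completion: A=19  B=35  C=7  D=52
Waiting = turnaround − burst: A=7, B=19, C=0, D=35
Total waiting = 7 + 19 + 0 + 35 = 61

61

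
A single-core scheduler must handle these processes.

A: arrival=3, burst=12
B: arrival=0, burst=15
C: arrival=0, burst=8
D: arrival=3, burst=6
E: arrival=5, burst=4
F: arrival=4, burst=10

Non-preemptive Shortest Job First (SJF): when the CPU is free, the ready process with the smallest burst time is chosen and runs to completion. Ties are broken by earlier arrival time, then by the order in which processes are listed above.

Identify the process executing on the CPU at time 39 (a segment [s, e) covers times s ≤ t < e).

Schedule: | C 0-8 | E 8-12 | D 12-18 | F 18-28 | A 28-40 | B 40-55 |
Completion: A=40  B=55  C=8  D=18  E=12  F=28

A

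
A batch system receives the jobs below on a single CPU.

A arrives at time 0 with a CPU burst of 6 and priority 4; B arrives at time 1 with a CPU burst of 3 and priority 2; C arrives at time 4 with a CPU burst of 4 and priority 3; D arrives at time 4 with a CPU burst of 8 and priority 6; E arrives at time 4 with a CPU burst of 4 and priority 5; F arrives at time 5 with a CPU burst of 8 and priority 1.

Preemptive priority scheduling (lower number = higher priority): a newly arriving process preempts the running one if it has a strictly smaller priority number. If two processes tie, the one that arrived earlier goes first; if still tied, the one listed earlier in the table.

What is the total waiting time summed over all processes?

61

Schedule: | A 0-1 | B 1-4 | C 4-5 | F 5-13 | C 13-16 | A 16-21 | E 21-25 | D 25-33 |
Completion: A=21  B=4  C=16  D=33  E=25  F=13
Turnaround (C−A): A=21  B=3  C=12  D=29  E=21  F=8
Waiting = turnaround − burst: A=15, B=0, C=8, D=21, E=17, F=0
Total waiting = 15 + 0 + 8 + 21 + 17 + 0 = 61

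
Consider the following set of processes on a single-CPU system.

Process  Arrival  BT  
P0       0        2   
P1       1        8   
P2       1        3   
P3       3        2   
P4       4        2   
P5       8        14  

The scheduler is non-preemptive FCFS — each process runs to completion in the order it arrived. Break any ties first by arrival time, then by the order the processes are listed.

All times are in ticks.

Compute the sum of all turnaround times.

71

Schedule: | P0 0-2 | P1 2-10 | P2 10-13 | P3 13-15 | P4 15-17 | P5 17-31 |
Completion: P0=2  P1=10  P2=13  P3=15  P4=17  P5=31
Turnaround = completion − arrival: P0=2, P1=9, P2=12, P3=12, P4=13, P5=23
Total turnaround = 2 + 9 + 12 + 12 + 13 + 23 = 71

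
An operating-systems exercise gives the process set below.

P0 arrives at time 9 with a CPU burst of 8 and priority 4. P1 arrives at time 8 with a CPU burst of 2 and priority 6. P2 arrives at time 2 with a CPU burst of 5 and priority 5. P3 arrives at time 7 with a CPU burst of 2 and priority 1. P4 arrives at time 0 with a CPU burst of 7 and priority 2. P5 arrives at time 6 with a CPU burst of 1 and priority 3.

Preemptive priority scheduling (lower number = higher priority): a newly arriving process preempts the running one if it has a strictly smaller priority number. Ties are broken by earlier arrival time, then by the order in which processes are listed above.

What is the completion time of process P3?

Timeline: | P4 0-7 | P3 7-9 | P5 9-10 | P0 10-18 | P2 18-23 | P1 23-25 |
Completion: P0=18  P1=25  P2=23  P3=9  P4=7  P5=10

9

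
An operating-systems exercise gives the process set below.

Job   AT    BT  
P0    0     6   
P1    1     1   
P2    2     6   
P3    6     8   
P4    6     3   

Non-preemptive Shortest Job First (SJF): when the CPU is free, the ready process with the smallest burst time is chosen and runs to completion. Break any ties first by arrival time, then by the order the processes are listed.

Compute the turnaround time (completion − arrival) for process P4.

4

Timeline: | P0 0-6 | P1 6-7 | P4 7-10 | P2 10-16 | P3 16-24 |
Completion: P0=6  P1=7  P2=16  P3=24  P4=10
Turnaround(P4) = completion − arrival = 10 − 6 = 4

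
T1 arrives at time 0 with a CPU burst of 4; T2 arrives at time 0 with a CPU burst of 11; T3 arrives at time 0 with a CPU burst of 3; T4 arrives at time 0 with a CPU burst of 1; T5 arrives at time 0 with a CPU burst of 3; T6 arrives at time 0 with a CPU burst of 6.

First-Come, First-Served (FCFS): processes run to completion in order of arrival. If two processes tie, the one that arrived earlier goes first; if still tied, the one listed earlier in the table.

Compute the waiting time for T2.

Schedule: | T1 0-4 | T2 4-15 | T3 15-18 | T4 18-19 | T5 19-22 | T6 22-28 |
Completion: T1=4  T2=15  T3=18  T4=19  T5=22  T6=28
Waiting(T2) = turnaround − burst = 15 − 11 = 4

4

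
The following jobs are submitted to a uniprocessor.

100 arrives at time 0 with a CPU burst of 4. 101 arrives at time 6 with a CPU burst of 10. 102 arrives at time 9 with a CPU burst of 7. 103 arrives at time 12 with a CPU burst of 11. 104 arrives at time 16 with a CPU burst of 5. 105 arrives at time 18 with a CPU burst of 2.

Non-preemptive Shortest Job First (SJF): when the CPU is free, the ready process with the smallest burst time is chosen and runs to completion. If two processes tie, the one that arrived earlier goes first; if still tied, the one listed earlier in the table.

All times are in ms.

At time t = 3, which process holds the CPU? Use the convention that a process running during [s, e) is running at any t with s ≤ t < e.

100

Timeline: | 100 0-4 | idle 4-6 | 101 6-16 | 104 16-21 | 105 21-23 | 102 23-30 | 103 30-41 |
Completion: 100=4  101=16  102=30  103=41  104=21  105=23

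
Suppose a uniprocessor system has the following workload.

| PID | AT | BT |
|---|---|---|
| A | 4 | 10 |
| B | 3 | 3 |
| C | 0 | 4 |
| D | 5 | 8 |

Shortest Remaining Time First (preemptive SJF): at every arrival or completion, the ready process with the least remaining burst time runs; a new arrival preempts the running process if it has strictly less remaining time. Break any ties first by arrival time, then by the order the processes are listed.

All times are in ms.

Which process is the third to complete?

D

Gantt: | C 0-4 | B 4-7 | D 7-15 | A 15-25 |
Completion: A=25  B=7  C=4  D=15
Finish order: C → B → D → A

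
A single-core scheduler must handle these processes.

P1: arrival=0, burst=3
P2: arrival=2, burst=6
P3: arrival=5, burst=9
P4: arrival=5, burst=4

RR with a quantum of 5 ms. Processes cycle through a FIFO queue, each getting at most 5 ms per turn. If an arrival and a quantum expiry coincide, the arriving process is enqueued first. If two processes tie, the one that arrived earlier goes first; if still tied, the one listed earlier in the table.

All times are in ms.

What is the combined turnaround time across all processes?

Timeline: | P1 0-3 | P2 3-8 | P3 8-13 | P4 13-17 | P2 17-18 | P3 18-22 |
Completion: P1=3  P2=18  P3=22  P4=17
Turnaround = completion − arrival: P1=3, P2=16, P3=17, P4=12
Total turnaround = 3 + 16 + 17 + 12 = 48

48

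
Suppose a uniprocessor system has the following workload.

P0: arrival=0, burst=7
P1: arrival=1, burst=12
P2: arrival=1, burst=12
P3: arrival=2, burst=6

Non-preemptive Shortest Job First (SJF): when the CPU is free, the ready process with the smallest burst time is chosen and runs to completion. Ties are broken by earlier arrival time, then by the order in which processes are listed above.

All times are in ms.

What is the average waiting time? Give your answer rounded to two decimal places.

Schedule: | P0 0-7 | P3 7-13 | P1 13-25 | P2 25-37 |
Completion: P0=7  P1=25  P2=37  P3=13
Turnaround (C−A): P0=7  P1=24  P2=36  P3=11
Waiting times: P0=0, P1=12, P2=24, P3=5
Average waiting = (0+12+24+5) / 4 = 41/4 = 10.25

10.25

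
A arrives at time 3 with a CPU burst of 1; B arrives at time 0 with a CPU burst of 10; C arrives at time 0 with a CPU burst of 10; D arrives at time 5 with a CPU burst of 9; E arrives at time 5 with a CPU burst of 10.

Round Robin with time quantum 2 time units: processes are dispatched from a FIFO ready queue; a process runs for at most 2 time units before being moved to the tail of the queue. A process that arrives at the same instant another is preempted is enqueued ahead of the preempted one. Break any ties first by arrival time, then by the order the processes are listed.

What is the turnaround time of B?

31

Gantt: | B 0-2 | C 2-4 | B 4-6 | A 6-7 | C 7-9 | D 9-11 | E 11-13 | B 13-15 | C 15-17 | D 17-19 | E 19-21 | B 21-23 | C 23-25 | D 25-27 | E 27-29 | B 29-31 | C 31-33 | D 33-35 | E 35-37 | D 37-38 | E 38-40 |
Completion: A=7  B=31  C=33  D=38  E=40
Turnaround (C−A): A=4  B=31  C=33  D=33  E=35
Turnaround(B) = completion − arrival = 31 − 0 = 31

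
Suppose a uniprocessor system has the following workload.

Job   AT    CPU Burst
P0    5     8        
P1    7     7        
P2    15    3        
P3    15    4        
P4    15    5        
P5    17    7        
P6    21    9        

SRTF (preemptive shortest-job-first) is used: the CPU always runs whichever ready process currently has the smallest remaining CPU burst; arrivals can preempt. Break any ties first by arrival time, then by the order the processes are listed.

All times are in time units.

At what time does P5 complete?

Schedule: | idle 0-5 | P0 5-13 | P1 13-15 | P2 15-18 | P3 18-22 | P1 22-27 | P4 27-32 | P5 32-39 | P6 39-48 |
Completion: P0=13  P1=27  P2=18  P3=22  P4=32  P5=39  P6=48
Turnaround (C−A): P0=8  P1=20  P2=3  P3=7  P4=17  P5=22  P6=27

39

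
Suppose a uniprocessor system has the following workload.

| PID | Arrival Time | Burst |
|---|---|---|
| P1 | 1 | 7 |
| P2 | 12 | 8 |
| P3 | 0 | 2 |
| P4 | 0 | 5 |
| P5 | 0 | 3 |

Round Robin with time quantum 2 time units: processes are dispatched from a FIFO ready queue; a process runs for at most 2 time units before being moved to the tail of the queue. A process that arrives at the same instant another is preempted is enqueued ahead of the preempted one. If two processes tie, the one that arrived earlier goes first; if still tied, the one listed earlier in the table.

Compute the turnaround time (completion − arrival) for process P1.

20

Timeline: | P3 0-2 | P4 2-4 | P5 4-6 | P1 6-8 | P4 8-10 | P5 10-11 | P1 11-13 | P4 13-14 | P2 14-16 | P1 16-18 | P2 18-20 | P1 20-21 | P2 21-25 |
Completion: P1=21  P2=25  P3=2  P4=14  P5=11
Turnaround(P1) = completion − arrival = 21 − 1 = 20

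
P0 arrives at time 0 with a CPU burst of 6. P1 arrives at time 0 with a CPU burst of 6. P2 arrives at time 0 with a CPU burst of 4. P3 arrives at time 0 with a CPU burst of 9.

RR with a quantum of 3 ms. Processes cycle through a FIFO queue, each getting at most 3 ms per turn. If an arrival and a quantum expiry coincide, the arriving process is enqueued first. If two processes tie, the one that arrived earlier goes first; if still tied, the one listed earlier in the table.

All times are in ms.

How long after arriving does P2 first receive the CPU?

6

Timeline: | P0 0-3 | P1 3-6 | P2 6-9 | P3 9-12 | P0 12-15 | P1 15-18 | P2 18-19 | P3 19-25 |
Completion: P0=15  P1=18  P2=19  P3=25
Response(P2) = first start − arrival = 6 − 0 = 6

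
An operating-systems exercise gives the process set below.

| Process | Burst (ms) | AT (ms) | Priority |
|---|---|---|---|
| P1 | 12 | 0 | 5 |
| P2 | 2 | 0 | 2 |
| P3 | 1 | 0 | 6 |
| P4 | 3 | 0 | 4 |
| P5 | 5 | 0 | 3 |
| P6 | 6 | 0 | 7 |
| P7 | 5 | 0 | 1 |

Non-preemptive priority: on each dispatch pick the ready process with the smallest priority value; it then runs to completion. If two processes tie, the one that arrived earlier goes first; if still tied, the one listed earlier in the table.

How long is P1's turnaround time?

27

Gantt: | P7 0-5 | P2 5-7 | P5 7-12 | P4 12-15 | P1 15-27 | P3 27-28 | P6 28-34 |
Completion: P1=27  P2=7  P3=28  P4=15  P5=12  P6=34  P7=5
Turnaround (C−A): P1=27  P2=7  P3=28  P4=15  P5=12  P6=34  P7=5
Turnaround(P1) = completion − arrival = 27 − 0 = 27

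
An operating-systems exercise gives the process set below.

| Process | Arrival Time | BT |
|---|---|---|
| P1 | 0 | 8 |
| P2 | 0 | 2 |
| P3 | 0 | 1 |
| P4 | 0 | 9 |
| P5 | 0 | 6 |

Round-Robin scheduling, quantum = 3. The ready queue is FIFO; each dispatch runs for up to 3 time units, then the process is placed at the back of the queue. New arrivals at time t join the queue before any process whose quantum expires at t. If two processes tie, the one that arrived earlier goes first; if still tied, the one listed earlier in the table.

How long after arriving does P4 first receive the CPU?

6

Gantt: | P1 0-3 | P2 3-5 | P3 5-6 | P4 6-9 | P5 9-12 | P1 12-15 | P4 15-18 | P5 18-21 | P1 21-23 | P4 23-26 |
Completion: P1=23  P2=5  P3=6  P4=26  P5=21
Response(P4) = first start − arrival = 6 − 0 = 6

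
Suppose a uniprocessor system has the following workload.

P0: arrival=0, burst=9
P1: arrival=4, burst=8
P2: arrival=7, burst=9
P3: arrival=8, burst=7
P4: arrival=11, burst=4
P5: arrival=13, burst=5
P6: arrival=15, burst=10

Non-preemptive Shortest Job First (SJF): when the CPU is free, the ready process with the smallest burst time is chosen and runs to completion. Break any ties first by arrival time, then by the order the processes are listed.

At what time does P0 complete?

Gantt: | P0 0-9 | P3 9-16 | P4 16-20 | P5 20-25 | P1 25-33 | P2 33-42 | P6 42-52 |
Completion: P0=9  P1=33  P2=42  P3=16  P4=20  P5=25  P6=52
Turnaround (C−A): P0=9  P1=29  P2=35  P3=8  P4=9  P5=12  P6=37

9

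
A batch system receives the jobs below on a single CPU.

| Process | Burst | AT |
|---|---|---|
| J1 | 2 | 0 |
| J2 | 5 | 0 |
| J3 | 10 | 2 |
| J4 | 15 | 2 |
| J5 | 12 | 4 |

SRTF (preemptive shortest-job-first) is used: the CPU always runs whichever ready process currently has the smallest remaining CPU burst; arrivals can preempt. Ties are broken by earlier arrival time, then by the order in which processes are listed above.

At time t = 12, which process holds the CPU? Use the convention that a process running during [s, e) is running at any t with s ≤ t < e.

J3

Gantt: | J1 0-2 | J2 2-7 | J3 7-17 | J5 17-29 | J4 29-44 |
Completion: J1=2  J2=7  J3=17  J4=44  J5=29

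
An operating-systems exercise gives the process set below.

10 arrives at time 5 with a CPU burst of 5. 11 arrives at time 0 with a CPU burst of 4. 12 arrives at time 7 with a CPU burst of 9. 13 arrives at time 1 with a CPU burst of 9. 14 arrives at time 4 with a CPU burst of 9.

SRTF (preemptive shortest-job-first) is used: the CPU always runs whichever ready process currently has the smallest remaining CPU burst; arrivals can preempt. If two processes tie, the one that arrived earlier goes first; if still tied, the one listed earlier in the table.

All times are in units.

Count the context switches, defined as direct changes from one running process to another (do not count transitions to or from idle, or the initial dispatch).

Gantt: | 11 0-4 | 13 4-5 | 10 5-10 | 13 10-18 | 14 18-27 | 12 27-36 |
Completion: 10=10  11=4  12=36  13=18  14=27
Turnaround (C−A): 10=5  11=4  12=29  13=17  14=23

5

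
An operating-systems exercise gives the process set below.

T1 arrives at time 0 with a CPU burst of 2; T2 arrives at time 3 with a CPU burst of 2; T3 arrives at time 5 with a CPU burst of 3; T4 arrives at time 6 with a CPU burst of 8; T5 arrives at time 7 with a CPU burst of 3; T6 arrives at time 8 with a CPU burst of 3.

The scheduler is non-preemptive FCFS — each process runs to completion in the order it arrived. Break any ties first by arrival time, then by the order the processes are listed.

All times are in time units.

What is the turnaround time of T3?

3

Timeline: | T1 0-2 | idle 2-3 | T2 3-5 | T3 5-8 | T4 8-16 | T5 16-19 | T6 19-22 |
Completion: T1=2  T2=5  T3=8  T4=16  T5=19  T6=22
Turnaround(T3) = completion − arrival = 8 − 5 = 3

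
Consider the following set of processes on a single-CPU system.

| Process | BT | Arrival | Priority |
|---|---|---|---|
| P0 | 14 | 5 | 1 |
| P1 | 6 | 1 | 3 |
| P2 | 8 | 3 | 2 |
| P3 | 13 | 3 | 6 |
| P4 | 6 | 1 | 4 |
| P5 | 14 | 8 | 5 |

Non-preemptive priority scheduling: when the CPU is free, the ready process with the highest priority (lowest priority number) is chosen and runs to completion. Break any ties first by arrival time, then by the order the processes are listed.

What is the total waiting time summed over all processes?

Schedule: | idle 0-1 | P1 1-7 | P0 7-21 | P2 21-29 | P4 29-35 | P5 35-49 | P3 49-62 |
Completion: P0=21  P1=7  P2=29  P3=62  P4=35  P5=49
Turnaround (C−A): P0=16  P1=6  P2=26  P3=59  P4=34  P5=41
Waiting = turnaround − burst: P0=2, P1=0, P2=18, P3=46, P4=28, P5=27
Total waiting = 2 + 0 + 18 + 46 + 28 + 27 = 121

121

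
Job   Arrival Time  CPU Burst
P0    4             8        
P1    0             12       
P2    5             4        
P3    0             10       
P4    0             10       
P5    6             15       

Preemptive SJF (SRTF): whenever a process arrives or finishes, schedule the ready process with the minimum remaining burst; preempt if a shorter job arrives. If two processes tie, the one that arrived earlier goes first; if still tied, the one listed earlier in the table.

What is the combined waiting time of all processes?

Gantt: | P3 0-5 | P2 5-9 | P3 9-14 | P0 14-22 | P4 22-32 | P1 32-44 | P5 44-59 |
Completion: P0=22  P1=44  P2=9  P3=14  P4=32  P5=59
Waiting = turnaround − burst: P0=10, P1=32, P2=0, P3=4, P4=22, P5=38
Total waiting = 10 + 32 + 0 + 4 + 22 + 38 = 106

106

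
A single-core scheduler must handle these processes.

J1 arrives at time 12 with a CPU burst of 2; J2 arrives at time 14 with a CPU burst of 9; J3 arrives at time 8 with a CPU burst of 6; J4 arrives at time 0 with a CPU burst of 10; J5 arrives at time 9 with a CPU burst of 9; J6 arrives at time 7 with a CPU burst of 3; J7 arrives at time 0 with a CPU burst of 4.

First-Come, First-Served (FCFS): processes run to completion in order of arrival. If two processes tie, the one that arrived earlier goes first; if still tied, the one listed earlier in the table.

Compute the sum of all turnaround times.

Gantt: | J4 0-10 | J7 10-14 | J6 14-17 | J3 17-23 | J5 23-32 | J1 32-34 | J2 34-43 |
Completion: J1=34  J2=43  J3=23  J4=10  J5=32  J6=17  J7=14
Turnaround = completion − arrival: J1=22, J2=29, J3=15, J4=10, J5=23, J6=10, J7=14
Total turnaround = 22 + 29 + 15 + 10 + 23 + 10 + 14 = 123

123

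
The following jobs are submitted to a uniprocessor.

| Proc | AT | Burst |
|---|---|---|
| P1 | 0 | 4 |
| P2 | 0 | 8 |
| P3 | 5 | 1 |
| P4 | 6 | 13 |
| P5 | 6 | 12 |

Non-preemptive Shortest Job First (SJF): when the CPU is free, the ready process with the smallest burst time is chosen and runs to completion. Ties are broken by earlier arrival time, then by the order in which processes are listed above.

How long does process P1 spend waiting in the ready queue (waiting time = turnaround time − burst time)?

0

Schedule: | P1 0-4 | P2 4-12 | P3 12-13 | P5 13-25 | P4 25-38 |
Completion: P1=4  P2=12  P3=13  P4=38  P5=25
Turnaround (C−A): P1=4  P2=12  P3=8  P4=32  P5=19
Waiting(P1) = turnaround − burst = 4 − 4 = 0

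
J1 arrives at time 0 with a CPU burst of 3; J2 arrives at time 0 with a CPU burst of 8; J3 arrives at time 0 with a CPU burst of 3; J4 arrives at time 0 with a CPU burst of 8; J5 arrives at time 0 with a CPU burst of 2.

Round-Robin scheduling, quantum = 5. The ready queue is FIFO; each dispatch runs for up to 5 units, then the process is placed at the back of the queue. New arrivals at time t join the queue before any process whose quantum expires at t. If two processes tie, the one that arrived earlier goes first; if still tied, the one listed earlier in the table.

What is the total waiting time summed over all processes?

Gantt: | J1 0-3 | J2 3-8 | J3 8-11 | J4 11-16 | J5 16-18 | J2 18-21 | J4 21-24 |
Completion: J1=3  J2=21  J3=11  J4=24  J5=18
Turnaround (C−A): J1=3  J2=21  J3=11  J4=24  J5=18
Waiting = turnaround − burst: J1=0, J2=13, J3=8, J4=16, J5=16
Total waiting = 0 + 13 + 8 + 16 + 16 = 53

53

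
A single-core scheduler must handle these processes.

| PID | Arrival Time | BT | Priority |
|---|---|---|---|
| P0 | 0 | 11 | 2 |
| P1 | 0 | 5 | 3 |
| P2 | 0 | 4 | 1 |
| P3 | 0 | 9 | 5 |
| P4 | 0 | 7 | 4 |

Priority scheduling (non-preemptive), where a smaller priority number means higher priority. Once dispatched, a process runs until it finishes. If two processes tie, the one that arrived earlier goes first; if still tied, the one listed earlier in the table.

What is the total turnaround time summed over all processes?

102

Timeline: | P2 0-4 | P0 4-15 | P1 15-20 | P4 20-27 | P3 27-36 |
Completion: P0=15  P1=20  P2=4  P3=36  P4=27
Turnaround (C−A): P0=15  P1=20  P2=4  P3=36  P4=27
Turnaround = completion − arrival: P0=15, P1=20, P2=4, P3=36, P4=27
Total turnaround = 15 + 20 + 4 + 36 + 27 = 102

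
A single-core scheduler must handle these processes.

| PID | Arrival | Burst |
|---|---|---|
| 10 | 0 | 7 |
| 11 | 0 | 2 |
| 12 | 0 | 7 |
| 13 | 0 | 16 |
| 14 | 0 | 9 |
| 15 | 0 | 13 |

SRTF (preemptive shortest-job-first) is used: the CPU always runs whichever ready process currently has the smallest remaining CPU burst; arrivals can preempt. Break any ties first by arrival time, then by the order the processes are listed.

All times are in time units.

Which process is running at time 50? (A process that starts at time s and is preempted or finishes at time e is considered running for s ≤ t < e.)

Timeline: | 11 0-2 | 10 2-9 | 12 9-16 | 14 16-25 | 15 25-38 | 13 38-54 |
Completion: 10=9  11=2  12=16  13=54  14=25  15=38

13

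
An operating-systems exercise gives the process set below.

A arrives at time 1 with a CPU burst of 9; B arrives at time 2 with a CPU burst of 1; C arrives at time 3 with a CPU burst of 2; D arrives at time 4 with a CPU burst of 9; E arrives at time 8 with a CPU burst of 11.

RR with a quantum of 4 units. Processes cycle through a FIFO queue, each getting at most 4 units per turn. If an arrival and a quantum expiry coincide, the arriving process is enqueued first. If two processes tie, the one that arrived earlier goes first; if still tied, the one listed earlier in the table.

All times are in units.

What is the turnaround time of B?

Schedule: | idle 0-1 | A 1-5 | B 5-6 | C 6-8 | D 8-12 | A 12-16 | E 16-20 | D 20-24 | A 24-25 | E 25-29 | D 29-30 | E 30-33 |
Completion: A=25  B=6  C=8  D=30  E=33
Turnaround (C−A): A=24  B=4  C=5  D=26  E=25
Turnaround(B) = completion − arrival = 6 − 2 = 4

4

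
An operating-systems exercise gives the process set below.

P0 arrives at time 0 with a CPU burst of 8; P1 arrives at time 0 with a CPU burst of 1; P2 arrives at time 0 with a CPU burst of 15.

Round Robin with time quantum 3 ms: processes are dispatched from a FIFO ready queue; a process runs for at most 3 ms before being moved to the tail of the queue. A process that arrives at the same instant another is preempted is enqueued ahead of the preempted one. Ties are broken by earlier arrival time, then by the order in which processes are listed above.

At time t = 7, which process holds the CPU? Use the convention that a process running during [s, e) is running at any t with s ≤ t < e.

Schedule: | P0 0-3 | P1 3-4 | P2 4-7 | P0 7-10 | P2 10-13 | P0 13-15 | P2 15-24 |
Completion: P0=15  P1=4  P2=24

P0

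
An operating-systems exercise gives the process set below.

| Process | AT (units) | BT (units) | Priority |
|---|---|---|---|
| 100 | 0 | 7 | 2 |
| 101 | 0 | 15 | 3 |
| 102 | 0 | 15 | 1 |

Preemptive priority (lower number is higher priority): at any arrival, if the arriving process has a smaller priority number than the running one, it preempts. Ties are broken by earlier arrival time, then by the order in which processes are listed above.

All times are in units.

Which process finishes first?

102

Schedule: | 102 0-15 | 100 15-22 | 101 22-37 |
Completion: 100=22  101=37  102=15
Finish order: 102 → 100 → 101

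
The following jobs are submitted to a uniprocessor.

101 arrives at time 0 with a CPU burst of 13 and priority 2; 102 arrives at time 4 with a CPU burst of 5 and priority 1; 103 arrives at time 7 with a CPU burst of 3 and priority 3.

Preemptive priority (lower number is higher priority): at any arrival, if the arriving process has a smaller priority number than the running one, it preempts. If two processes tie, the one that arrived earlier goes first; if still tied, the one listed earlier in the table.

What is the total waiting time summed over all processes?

Gantt: | 101 0-4 | 102 4-9 | 101 9-18 | 103 18-21 |
Completion: 101=18  102=9  103=21
Turnaround (C−A): 101=18  102=5  103=14
Waiting = turnaround − burst: 101=5, 102=0, 103=11
Total waiting = 5 + 0 + 11 = 16

16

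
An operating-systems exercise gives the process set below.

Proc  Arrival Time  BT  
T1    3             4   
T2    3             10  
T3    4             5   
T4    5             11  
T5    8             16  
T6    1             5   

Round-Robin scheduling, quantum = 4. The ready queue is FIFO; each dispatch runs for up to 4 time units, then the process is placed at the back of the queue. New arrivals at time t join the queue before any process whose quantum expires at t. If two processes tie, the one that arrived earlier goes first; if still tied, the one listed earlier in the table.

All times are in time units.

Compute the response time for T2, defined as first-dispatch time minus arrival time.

6

Gantt: | idle 0-1 | T6 1-5 | T1 5-9 | T2 9-13 | T3 13-17 | T4 17-21 | T6 21-22 | T5 22-26 | T2 26-30 | T3 30-31 | T4 31-35 | T5 35-39 | T2 39-41 | T4 41-44 | T5 44-52 |
Completion: T1=9  T2=41  T3=31  T4=44  T5=52  T6=22
Response(T2) = first start − arrival = 9 − 3 = 6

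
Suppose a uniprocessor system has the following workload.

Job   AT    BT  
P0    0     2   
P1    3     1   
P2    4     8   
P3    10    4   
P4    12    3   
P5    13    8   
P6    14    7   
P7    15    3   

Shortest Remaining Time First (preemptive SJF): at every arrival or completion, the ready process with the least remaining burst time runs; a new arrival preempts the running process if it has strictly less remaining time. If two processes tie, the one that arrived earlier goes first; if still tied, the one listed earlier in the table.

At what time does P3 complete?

Timeline: | P0 0-2 | idle 2-3 | P1 3-4 | P2 4-12 | P4 12-15 | P7 15-18 | P3 18-22 | P6 22-29 | P5 29-37 |
Completion: P0=2  P1=4  P2=12  P3=22  P4=15  P5=37  P6=29  P7=18
Turnaround (C−A): P0=2  P1=1  P2=8  P3=12  P4=3  P5=24  P6=15  P7=3

22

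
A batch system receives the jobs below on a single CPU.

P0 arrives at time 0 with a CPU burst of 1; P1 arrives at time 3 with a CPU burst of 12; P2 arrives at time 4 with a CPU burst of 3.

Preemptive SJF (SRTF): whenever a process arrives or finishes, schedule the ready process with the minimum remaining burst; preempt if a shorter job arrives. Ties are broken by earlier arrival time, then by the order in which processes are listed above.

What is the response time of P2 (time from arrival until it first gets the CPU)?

Timeline: | P0 0-1 | idle 1-3 | P1 3-4 | P2 4-7 | P1 7-18 |
Completion: P0=1  P1=18  P2=7
Turnaround (C−A): P0=1  P1=15  P2=3
Response(P2) = first start − arrival = 4 − 4 = 0

0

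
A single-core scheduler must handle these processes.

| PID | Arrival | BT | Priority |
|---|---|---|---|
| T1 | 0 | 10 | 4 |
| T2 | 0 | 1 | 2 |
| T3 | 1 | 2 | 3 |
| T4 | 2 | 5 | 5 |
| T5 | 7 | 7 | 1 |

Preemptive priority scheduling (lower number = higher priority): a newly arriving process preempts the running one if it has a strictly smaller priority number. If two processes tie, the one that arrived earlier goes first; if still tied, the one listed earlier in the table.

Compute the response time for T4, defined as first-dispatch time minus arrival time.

18

Timeline: | T2 0-1 | T3 1-3 | T1 3-7 | T5 7-14 | T1 14-20 | T4 20-25 |
Completion: T1=20  T2=1  T3=3  T4=25  T5=14
Response(T4) = first start − arrival = 20 − 2 = 18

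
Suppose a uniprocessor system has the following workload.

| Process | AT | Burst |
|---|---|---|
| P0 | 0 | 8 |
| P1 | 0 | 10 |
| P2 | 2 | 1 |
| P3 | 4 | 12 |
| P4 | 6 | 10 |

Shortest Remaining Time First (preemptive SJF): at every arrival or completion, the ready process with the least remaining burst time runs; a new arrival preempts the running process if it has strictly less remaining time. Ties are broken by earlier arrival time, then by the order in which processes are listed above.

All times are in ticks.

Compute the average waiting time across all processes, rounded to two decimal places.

9.60

Schedule: | P0 0-2 | P2 2-3 | P0 3-9 | P1 9-19 | P4 19-29 | P3 29-41 |
Completion: P0=9  P1=19  P2=3  P3=41  P4=29
Turnaround (C−A): P0=9  P1=19  P2=1  P3=37  P4=23
Waiting times: P0=1, P1=9, P2=0, P3=25, P4=13
Average waiting = (1+9+0+25+13) / 5 = 48/5 = 9.60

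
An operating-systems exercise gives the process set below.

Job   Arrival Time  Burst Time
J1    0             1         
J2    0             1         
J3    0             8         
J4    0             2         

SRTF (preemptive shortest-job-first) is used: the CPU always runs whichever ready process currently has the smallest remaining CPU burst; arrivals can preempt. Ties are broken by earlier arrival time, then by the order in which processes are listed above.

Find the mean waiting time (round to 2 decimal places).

Schedule: | J1 0-1 | J2 1-2 | J4 2-4 | J3 4-12 |
Completion: J1=1  J2=2  J3=12  J4=4
Waiting times: J1=0, J2=1, J3=4, J4=2
Average waiting = (0+1+4+2) / 4 = 7/4 = 1.75

1.75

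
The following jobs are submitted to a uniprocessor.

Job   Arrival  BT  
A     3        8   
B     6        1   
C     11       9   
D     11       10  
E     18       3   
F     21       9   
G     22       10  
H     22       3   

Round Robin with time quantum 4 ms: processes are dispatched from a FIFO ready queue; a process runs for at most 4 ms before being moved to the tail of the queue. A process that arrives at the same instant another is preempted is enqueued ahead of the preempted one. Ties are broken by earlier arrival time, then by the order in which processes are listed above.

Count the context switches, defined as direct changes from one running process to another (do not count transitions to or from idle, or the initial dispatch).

Timeline: | idle 0-3 | A 3-7 | B 7-8 | A 8-12 | C 12-16 | D 16-20 | C 20-24 | E 24-27 | D 27-31 | F 31-35 | G 35-39 | H 39-42 | C 42-43 | D 43-45 | F 45-49 | G 49-53 | F 53-54 | G 54-56 |
Completion: A=12  B=8  C=43  D=45  E=27  F=54  G=56  H=42
Turnaround (C−A): A=9  B=2  C=32  D=34  E=9  F=33  G=34  H=20

16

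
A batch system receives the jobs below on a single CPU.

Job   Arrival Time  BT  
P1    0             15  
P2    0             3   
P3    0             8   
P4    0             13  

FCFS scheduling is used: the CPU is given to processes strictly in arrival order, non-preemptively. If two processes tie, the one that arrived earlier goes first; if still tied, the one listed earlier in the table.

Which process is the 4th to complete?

Gantt: | P1 0-15 | P2 15-18 | P3 18-26 | P4 26-39 |
Completion: P1=15  P2=18  P3=26  P4=39
Finish order: P1 → P2 → P3 → P4

P4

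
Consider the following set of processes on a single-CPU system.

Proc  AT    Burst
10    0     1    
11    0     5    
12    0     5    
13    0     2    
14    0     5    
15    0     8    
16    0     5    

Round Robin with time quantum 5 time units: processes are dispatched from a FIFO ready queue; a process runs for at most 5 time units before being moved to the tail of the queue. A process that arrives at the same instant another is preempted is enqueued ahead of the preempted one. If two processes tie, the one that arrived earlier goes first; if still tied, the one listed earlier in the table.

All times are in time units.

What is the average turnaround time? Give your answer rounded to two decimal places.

Gantt: | 10 0-1 | 11 1-6 | 12 6-11 | 13 11-13 | 14 13-18 | 15 18-23 | 16 23-28 | 15 28-31 |
Completion: 10=1  11=6  12=11  13=13  14=18  15=31  16=28
Turnaround times: 10=1, 11=6, 12=11, 13=13, 14=18, 15=31, 16=28
Average turnaround = (1+6+11+13+18+31+28) / 7 = 108/7 = 15.43

15.43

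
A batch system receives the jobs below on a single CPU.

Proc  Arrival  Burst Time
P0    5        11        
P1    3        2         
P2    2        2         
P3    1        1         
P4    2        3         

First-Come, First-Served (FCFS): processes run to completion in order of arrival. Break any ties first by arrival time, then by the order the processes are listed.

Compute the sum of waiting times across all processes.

10

Gantt: | idle 0-1 | P3 1-2 | P2 2-4 | P4 4-7 | P1 7-9 | P0 9-20 |
Completion: P0=20  P1=9  P2=4  P3=2  P4=7
Turnaround (C−A): P0=15  P1=6  P2=2  P3=1  P4=5
Waiting = turnaround − burst: P0=4, P1=4, P2=0, P3=0, P4=2
Total waiting = 4 + 4 + 0 + 0 + 2 = 10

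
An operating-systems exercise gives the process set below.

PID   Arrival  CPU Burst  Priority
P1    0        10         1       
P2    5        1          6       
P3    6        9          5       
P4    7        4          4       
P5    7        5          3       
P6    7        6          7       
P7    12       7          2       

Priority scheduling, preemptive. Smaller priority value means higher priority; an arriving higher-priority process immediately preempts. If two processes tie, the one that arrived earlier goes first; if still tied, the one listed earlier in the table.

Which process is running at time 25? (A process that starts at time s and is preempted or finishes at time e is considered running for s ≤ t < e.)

P4

Timeline: | P1 0-10 | P5 10-12 | P7 12-19 | P5 19-22 | P4 22-26 | P3 26-35 | P2 35-36 | P6 36-42 |
Completion: P1=10  P2=36  P3=35  P4=26  P5=22  P6=42  P7=19
Turnaround (C−A): P1=10  P2=31  P3=29  P4=19  P5=15  P6=35  P7=7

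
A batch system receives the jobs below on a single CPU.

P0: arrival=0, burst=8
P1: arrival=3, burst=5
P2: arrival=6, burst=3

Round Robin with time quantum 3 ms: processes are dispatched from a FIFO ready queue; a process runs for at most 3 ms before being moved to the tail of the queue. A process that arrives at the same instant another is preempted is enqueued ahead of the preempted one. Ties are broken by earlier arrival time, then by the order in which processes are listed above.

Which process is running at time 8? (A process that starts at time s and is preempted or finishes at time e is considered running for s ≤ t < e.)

P0

Gantt: | P0 0-3 | P1 3-6 | P0 6-9 | P2 9-12 | P1 12-14 | P0 14-16 |
Completion: P0=16  P1=14  P2=12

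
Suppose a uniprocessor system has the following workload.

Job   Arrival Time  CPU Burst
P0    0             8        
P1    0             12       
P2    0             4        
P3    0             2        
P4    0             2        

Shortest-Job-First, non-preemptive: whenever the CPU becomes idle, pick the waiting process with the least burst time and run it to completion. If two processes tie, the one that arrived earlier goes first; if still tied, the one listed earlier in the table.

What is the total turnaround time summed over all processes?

58

Gantt: | P3 0-2 | P4 2-4 | P2 4-8 | P0 8-16 | P1 16-28 |
Completion: P0=16  P1=28  P2=8  P3=2  P4=4
Turnaround (C−A): P0=16  P1=28  P2=8  P3=2  P4=4
Turnaround = completion − arrival: P0=16, P1=28, P2=8, P3=2, P4=4
Total turnaround = 16 + 28 + 8 + 2 + 4 = 58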